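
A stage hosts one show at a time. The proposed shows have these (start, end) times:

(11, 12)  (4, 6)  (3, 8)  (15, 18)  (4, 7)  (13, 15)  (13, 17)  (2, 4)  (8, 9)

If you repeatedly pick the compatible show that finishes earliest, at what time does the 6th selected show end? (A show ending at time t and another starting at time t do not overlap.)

18

Greedy by earliest finish: after sorting by end time, pick each interval compatible with the last pick.
Sorted by end: (2,4)  (4,6)  (4,7)  (3,8)  (8,9)  (11,12)  (13,15)  (13,17)  (15,18)
take (2,4); take (4,6); take (8,9); take (11,12); take (13,15); take (15,18).
Selected: (2,4) (4,6) (8,9) (11,12) (13,15) (15,18)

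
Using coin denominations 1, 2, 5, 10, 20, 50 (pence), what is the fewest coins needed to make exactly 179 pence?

Greedy: take as many of the largest coin as possible, then repeat with the remainder.
179 − 3×50→29 − 1×20→9 − 1×5→4 − 2×2→0
Total coins = 3 + 1 + 1 + 2 = 7

7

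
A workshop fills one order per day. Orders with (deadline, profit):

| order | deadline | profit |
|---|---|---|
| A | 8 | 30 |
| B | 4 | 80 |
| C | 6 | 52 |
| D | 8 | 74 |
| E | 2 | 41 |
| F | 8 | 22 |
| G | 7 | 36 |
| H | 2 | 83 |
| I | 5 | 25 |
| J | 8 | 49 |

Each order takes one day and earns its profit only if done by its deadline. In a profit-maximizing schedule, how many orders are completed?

Take jobs in profit order; each goes to the latest open slot no later than its deadline.
Profit order: H=83 B=80 D=74 C=52 J=49 E=41 G=36 A=30 I=25 F=22
Assign: H→slot 2, B→slot 4, D→slot 8, C→slot 6, J→slot 7, E→slot 1, G→slot 5, A→slot 3, I skipped, F skipped.
Slots: [1:E] [2:H] [3:A] [4:B] [5:G] [6:C] [7:J] [8:D]
8 of 10 scheduled.

8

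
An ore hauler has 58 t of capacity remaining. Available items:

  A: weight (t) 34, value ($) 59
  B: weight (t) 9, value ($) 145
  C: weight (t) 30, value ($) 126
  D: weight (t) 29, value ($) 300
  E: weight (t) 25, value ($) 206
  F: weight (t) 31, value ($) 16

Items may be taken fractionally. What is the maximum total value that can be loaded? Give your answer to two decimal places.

Greedy by value/weight ratio, highest first.
Ratios (sorted): B 16.11, D 10.34, E 8.24, C 4.20, A 1.74, F 0.52
take B (9 @ 145); take D (29 @ 300); take 20/25 of E → 164.80. Capacity used 58/58.
Total value = 609.80

609.80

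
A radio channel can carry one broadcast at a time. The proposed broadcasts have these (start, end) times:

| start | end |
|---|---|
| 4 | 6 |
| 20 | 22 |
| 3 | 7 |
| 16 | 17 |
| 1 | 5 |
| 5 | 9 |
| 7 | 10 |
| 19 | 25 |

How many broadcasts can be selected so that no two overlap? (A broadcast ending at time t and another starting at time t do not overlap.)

Greedy by earliest finish: after sorting by end time, pick each interval compatible with the last pick.
By end time: (1,5), (4,6), (3,7), (5,9), (7,10), (16,17), (20,22), (19,25).
Pick (1,5); next start ≥ 5 → (5,9); next start ≥ 9 → (16,17); next start ≥ 17 → (20,22).
Selected 4 broadcasts.

4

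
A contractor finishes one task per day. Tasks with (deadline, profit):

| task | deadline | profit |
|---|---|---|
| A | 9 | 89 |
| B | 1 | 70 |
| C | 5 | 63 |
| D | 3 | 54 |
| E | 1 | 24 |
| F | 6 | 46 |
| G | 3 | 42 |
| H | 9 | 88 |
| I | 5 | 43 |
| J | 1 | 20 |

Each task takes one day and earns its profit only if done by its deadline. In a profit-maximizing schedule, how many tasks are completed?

Profit order: A=89 H=88 B=70 C=63 D=54 F=46 I=43 G=42 E=24 J=20
Assign: A→slot 9, H→slot 8, B→slot 1, C→slot 5, D→slot 3, F→slot 6, I→slot 4, G→slot 2, E skipped, J skipped.
Slots: [1:B] [2:G] [3:D] [4:I] [5:C] [6:F] [8:H] [9:A]
8 of 10 scheduled.

8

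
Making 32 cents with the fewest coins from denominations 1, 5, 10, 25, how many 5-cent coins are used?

1

Greedy: take as many of the largest coin as possible, then repeat with the remainder.
32 − 1×25→7 − 1×5→2 − 2×1→0
Count of 5: 1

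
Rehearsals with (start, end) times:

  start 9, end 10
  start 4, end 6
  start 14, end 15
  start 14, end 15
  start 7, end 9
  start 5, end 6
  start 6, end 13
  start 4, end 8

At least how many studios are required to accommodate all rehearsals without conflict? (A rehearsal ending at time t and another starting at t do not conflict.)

3

starts: [4, 4, 5, 6, 7, 9, 14, 14]
ends:   [6, 6, 8, 9, 10, 13, 15, 15]
s4→1 s4→2 s5→3  — peak 3.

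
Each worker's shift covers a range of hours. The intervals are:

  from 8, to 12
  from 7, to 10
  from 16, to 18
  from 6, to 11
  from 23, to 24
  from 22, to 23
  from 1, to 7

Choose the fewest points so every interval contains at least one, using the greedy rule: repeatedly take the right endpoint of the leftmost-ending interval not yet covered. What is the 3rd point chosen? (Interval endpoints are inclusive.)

18

Process intervals by earliest right end; each time one isn't hit yet, stab at its right endpoint.
By right end: [1,7]  [7,10]  [6,11]  [8,12]  [16,18]  [22,23]  [23,24]
[1,7] uncovered → point at 7; [8,12] uncovered → point at 12; [16,18] uncovered → point at 18; [22,23] uncovered → point at 23.
Points: 7, 12, 18, 23 (4 total).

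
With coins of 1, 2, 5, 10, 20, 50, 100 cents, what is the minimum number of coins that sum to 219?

6

Greedy: take as many of the largest coin as possible, then repeat with the remainder.
219 − 2×100→19 − 1×10→9 − 1×5→4 − 2×2→0
Total coins = 2 + 1 + 1 + 2 = 6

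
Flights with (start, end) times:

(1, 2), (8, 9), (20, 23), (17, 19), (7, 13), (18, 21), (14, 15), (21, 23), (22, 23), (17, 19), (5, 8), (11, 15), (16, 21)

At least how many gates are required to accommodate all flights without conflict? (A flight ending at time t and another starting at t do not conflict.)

Events (time:±→running): 1:+→1 2:-→0 5:+→1 7:+→2 8:-→1 8:+→2 9:-→1 11:+→2 13:-→1 14:+→2 15:-→1 15:-→0 16:+→1 17:+→2 17:+→3 18:+→4 … peak 4.

4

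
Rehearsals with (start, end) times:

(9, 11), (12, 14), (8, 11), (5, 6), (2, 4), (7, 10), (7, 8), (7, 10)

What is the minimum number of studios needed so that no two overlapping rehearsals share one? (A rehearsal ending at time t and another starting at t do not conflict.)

4

Count concurrent intervals with a sweep; the peak is the room count.
starts: [2, 5, 7, 7, 7, 8, 9, 12]
ends:   [4, 6, 8, 10, 10, 11, 11, 14]
s2→1 e4→0 s5→1 e6→0 s7→1 s7→2 s7→3 e8→2 s8→3 s9→4  — peak 4.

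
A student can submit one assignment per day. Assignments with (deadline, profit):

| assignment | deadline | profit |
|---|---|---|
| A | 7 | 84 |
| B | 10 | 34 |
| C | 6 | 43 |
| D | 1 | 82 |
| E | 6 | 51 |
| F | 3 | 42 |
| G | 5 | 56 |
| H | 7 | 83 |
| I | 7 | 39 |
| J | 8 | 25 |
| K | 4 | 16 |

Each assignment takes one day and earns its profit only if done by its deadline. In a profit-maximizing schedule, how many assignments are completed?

9

Take jobs in profit order; each goes to the latest open slot no later than its deadline.
By profit: A(d7,84), H(d7,83), D(d1,82), G(d5,56), E(d6,51), C(d6,43), F(d3,42), I(d7,39), B(d10,34), J(d8,25), K(d4,16)
A→slot 7; H→slot 6; D→slot 1; G→slot 5; E→slot 4; C→slot 3; F→slot 2; I skipped; B→slot 10; J→slot 8; K skipped.
9 of 11 scheduled.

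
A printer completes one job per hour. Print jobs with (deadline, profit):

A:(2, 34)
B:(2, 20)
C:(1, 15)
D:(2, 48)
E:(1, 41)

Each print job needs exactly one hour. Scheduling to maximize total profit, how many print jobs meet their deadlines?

Sort by profit descending; place each in the latest free slot ≤ its deadline.
Profit order: D=48 E=41 A=34 B=20 C=15
Assign: D→slot 2, E→slot 1, A skipped, B skipped, C skipped.
Slots: [1:E] [2:D]
2 of 5 scheduled.

2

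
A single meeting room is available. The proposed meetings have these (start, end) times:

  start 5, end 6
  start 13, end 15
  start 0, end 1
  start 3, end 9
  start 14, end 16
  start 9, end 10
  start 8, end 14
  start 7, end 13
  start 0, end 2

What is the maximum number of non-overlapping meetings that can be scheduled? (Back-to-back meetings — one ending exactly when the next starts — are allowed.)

Sort by end time and greedily take each interval whose start is ≥ the last chosen end.
By end time: (0,1), (0,2), (5,6), (3,9), (9,10), (7,13), (8,14), (13,15), (14,16).
Pick (0,1); next start ≥ 1 → (5,6); next start ≥ 6 → (9,10); next start ≥ 10 → (13,15).
Selected 4 meetings.

4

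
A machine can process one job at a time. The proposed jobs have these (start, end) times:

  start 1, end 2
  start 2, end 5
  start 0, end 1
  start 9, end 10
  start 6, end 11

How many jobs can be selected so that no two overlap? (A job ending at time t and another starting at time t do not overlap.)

4

Sorted by end: (0,1)  (1,2)  (2,5)  (9,10)  (6,11)
take (0,1); take (1,2); take (2,5); take (9,10).
Selected 4 jobs.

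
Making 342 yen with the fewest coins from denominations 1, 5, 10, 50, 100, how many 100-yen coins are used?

3

342 = 3×100 + 4×10 + 2×1
Count of 100: 3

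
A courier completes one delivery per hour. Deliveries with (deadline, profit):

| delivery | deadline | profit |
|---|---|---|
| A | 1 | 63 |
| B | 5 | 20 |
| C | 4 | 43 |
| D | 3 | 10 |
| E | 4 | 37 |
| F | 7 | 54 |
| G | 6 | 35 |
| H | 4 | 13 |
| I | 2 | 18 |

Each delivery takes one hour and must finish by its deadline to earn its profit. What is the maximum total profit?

Take jobs in profit order; each goes to the latest open slot no later than its deadline.
By profit: A(d1,63), F(d7,54), C(d4,43), E(d4,37), G(d6,35), B(d5,20), I(d2,18), H(d4,13), D(d3,10)
A→slot 1; F→slot 7; C→slot 4; E→slot 3; G→slot 6; B→slot 5; I→slot 2; H skipped; D skipped.
Profit = 63 + 18 + 37 + 43 + 20 + 35 + 54 = 270

270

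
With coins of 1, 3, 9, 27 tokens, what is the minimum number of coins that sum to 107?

Use the largest denomination that fits, subtract, and repeat.
107 − 3×27→26 − 2×9→8 − 2×3→2 − 2×1→0
Total coins = 3 + 2 + 2 + 2 = 9

9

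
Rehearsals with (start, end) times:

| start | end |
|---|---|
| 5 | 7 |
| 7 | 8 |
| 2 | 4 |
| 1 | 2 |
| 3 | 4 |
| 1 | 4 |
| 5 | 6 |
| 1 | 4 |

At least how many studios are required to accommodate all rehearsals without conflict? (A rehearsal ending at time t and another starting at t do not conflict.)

Count concurrent intervals with a sweep; the peak is the room count.
Events (time:±→running): 1:+→1 1:+→2 1:+→3 2:-→2 2:+→3 3:+→4 … peak 4.

4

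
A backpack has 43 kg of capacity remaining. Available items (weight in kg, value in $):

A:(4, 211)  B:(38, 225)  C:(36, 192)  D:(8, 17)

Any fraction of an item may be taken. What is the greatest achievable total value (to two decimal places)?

441.33

Greedy by value/weight ratio, highest first.
Order: A (211/4=52.75) > B (225/38=5.92) > C (192/36=5.33) > D (17/8=2.12)
Fill: take A (4 @ 211) → take B (38 @ 225) → take 1/36 of C → 5.33; 43/43 used.
Total value = 441.33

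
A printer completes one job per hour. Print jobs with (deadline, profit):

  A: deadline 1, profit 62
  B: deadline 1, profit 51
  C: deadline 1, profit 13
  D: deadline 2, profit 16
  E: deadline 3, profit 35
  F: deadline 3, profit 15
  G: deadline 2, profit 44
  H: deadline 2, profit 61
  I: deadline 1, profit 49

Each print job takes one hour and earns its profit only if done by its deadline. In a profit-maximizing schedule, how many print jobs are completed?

3

Sort by profit descending; place each in the latest free slot ≤ its deadline.
Profit order: A=62 H=61 B=51 I=49 G=44 E=35 D=16 F=15 C=13
Assign: A→slot 1, H→slot 2, B skipped, I skipped, G skipped, E→slot 3, D skipped, F skipped, C skipped.
Slots: [1:A] [2:H] [3:E]
3 of 9 scheduled.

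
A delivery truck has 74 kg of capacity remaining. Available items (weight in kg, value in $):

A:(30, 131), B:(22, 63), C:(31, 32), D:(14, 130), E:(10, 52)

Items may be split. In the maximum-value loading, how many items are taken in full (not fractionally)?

3

Ratios (sorted): D 9.29, E 5.20, A 4.37, B 2.86, C 1.03
take D (14 @ 130); take E (10 @ 52); take A (30 @ 131); take 20/22 of B → 57.27. Capacity used 74/74.
3 item(s) taken whole; one partial (take 20/22 of B).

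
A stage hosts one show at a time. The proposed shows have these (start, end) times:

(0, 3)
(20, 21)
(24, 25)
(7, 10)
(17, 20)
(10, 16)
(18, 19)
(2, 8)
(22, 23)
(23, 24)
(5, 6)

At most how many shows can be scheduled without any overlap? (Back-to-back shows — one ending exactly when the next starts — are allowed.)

Sorted by end: (0,3)  (5,6)  (2,8)  (7,10)  (10,16)  (18,19)  (17,20)  (20,21)  (22,23)  (23,24)  (24,25)
take (0,3); take (5,6); take (7,10); take (10,16); take (18,19); take (20,21); take (22,23); take (23,24); take (24,25).
Selected 9 shows.

9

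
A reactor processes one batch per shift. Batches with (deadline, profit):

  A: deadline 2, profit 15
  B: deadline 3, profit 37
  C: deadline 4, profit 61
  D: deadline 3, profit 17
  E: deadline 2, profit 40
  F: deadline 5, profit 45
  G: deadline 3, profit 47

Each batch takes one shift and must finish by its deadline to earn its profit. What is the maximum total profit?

230

Take jobs in profit order; each goes to the latest open slot no later than its deadline.
By profit: C(d4,61), G(d3,47), F(d5,45), E(d2,40), B(d3,37), D(d3,17), A(d2,15)
C→slot 4; G→slot 3; F→slot 5; E→slot 2; B→slot 1; D skipped; A skipped.
Profit = 37 + 40 + 47 + 61 + 45 = 230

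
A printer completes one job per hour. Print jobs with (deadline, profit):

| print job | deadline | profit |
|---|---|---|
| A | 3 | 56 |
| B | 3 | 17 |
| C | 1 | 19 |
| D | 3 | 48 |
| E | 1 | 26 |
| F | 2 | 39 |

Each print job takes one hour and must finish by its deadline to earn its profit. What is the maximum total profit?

Take jobs in profit order; each goes to the latest open slot no later than its deadline.
Profit order: A=56 D=48 F=39 E=26 C=19 B=17
Assign: A→slot 3, D→slot 2, F→slot 1, E skipped, C skipped, B skipped.
Slots: [1:F] [2:D] [3:A]
Profit = 39 + 48 + 56 = 143

143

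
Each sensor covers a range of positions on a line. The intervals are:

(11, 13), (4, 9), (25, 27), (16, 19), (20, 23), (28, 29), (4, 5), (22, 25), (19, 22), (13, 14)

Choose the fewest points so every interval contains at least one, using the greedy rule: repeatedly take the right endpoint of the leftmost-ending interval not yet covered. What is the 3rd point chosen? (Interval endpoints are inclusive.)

Sorted: [4,5] [4,9] [11,13] [13,14] [16,19] [19,22] [20,23] [22,25] [25,27] [28,29]
{[4,5],[4,9]} hit by 5; {[11,13],[13,14]} hit by 13; {[16,19],[19,22]} hit by 19; {[20,23],[22,25]} hit by 23; {[25,27]} hit by 27; {[28,29]} hit by 29.
Points: 5, 13, 19, 23, 27, 29 (6 total).

19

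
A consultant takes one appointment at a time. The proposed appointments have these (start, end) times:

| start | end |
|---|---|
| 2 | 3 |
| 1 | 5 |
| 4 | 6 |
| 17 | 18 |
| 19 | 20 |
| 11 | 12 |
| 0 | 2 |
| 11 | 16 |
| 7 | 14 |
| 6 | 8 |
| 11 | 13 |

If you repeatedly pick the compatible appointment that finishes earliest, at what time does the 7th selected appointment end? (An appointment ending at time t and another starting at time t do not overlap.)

Order by finish time; keep every interval that doesn't clash with the previous kept one.
By end time: (0,2), (2,3), (1,5), (4,6), (6,8), (11,12), (11,13), (7,14), (11,16), (17,18), (19,20).
Pick (0,2); next start ≥ 2 → (2,3); next start ≥ 3 → (4,6); next start ≥ 6 → (6,8); next start ≥ 8 → (11,12); next start ≥ 12 → (17,18); next start ≥ 18 → (19,20).
Selected: (0,2) (2,3) (4,6) (6,8) (11,12) (17,18) (19,20)

20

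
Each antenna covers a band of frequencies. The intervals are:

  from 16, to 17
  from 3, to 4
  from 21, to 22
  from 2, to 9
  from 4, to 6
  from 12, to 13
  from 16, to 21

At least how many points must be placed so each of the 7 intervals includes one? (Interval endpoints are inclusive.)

Sort by right endpoint; whenever an interval is uncovered, place a point at its right end.
Sorted: [3,4] [4,6] [2,9] [12,13] [16,17] [16,21] [21,22]
{[3,4],[4,6],[2,9]} hit by 4; {[12,13]} hit by 13; {[16,17],[16,21]} hit by 17; {[21,22]} hit by 22.
Points: 4, 13, 17, 22 (4 total).

4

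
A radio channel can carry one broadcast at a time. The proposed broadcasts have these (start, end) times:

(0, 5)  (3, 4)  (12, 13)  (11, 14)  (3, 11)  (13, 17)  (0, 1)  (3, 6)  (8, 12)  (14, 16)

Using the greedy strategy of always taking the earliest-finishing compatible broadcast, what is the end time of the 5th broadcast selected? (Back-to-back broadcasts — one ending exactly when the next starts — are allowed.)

Sort by end time and greedily take each interval whose start is ≥ the last chosen end.
By end time: (0,1), (3,4), (0,5), (3,6), (3,11), (8,12), (12,13), (11,14), (14,16), (13,17).
Pick (0,1); next start ≥ 1 → (3,4); next start ≥ 4 → (8,12); next start ≥ 12 → (12,13); next start ≥ 13 → (14,16).
Selected: (0,1) (3,4) (8,12) (12,13) (14,16)

16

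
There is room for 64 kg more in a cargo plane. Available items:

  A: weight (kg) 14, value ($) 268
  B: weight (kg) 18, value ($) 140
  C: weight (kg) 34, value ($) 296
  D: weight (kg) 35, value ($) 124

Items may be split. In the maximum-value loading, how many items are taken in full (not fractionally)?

Sort by value per unit weight and fill in that order.
Order: A (268/14=19.14) > C (296/34=8.71) > B (140/18=7.78) > D (124/35=3.54)
Fill: take A (14 @ 268) → take C (34 @ 296) → take 16/18 of B → 124.44; 64/64 used.
2 item(s) taken whole; one partial (take 16/18 of B).

2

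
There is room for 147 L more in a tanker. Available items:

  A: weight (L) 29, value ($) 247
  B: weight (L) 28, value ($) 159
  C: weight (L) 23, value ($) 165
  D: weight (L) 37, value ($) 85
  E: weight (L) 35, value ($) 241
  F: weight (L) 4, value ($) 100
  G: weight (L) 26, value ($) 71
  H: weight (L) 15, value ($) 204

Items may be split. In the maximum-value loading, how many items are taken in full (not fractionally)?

6

Sort by value per unit weight and fill in that order.
Order: F (100/4=25.00) > H (204/15=13.60) > A (247/29=8.52) > C (165/23=7.17) > E (241/35=6.89) > B (159/28=5.68) > G (71/26=2.73) > D (85/37=2.30)
Fill: take F (4 @ 100) → take H (15 @ 204) → take A (29 @ 247) → take C (23 @ 165) → take E (35 @ 241) → take B (28 @ 159) → take 13/26 of G → 35.50; 147/147 used.
6 item(s) taken whole; one partial (take 13/26 of G).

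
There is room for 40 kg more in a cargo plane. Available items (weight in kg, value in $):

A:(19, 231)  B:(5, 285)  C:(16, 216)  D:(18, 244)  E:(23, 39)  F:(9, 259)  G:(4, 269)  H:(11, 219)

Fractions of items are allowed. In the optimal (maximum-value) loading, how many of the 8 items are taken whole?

Ratios (sorted): G 67.25, B 57.00, F 28.78, H 19.91, D 13.56, C 13.50, A 12.16, E 1.70
take G (4 @ 269); take B (5 @ 285); take F (9 @ 259); take H (11 @ 219); take 11/18 of D → 149.11. Capacity used 40/40.
4 item(s) taken whole; one partial (take 11/18 of D).

4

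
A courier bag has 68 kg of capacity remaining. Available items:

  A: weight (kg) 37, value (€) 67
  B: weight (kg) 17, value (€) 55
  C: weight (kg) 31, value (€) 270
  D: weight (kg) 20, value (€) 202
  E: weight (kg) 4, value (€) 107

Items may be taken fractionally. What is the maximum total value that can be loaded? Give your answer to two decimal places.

Sort by value per unit weight and fill in that order.
Ratios (sorted): E 26.75, D 10.10, C 8.71, B 3.24, A 1.81
take E (4 @ 107); take D (20 @ 202); take C (31 @ 270); take 13/17 of B → 42.06. Capacity used 68/68.
Total value = 621.06

621.06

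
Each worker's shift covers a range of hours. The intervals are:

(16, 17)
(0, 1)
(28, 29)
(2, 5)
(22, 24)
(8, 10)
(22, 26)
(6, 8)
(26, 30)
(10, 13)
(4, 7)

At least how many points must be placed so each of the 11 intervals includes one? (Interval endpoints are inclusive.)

7

Process intervals by earliest right end; each time one isn't hit yet, stab at its right endpoint.
Sorted: [0,1] [2,5] [4,7] [6,8] [8,10] [10,13] [16,17] [22,24] [22,26] [28,29] [26,30]
{[0,1]} hit by 1; {[2,5],[4,7]} hit by 5; {[6,8],[8,10]} hit by 8; {[10,13]} hit by 13; {[16,17]} hit by 17; {[22,24],[22,26]} hit by 24; {[28,29],[26,30]} hit by 29.
Points: 1, 5, 8, 13, 17, 24, 29 (7 total).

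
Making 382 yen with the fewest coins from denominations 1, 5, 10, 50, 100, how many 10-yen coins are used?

3

Use the largest denomination that fits, subtract, and repeat.
382 = 3×100 + 1×50 + 3×10 + 2×1
Count of 10: 3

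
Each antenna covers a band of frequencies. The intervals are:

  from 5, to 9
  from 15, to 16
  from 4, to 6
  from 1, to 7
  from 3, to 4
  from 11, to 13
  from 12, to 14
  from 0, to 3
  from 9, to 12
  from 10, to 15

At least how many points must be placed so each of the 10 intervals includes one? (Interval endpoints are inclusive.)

4

Process intervals by earliest right end; each time one isn't hit yet, stab at its right endpoint.
Sorted: [0,3] [3,4] [4,6] [1,7] [5,9] [9,12] [11,13] [12,14] [10,15] [15,16]
{[0,3],[3,4]} hit by 3; {[4,6],[1,7],[5,9]} hit by 6; {[9,12],[11,13],[12,14],[10,15]} hit by 12; {[15,16]} hit by 16.
Points: 3, 6, 12, 16 (4 total).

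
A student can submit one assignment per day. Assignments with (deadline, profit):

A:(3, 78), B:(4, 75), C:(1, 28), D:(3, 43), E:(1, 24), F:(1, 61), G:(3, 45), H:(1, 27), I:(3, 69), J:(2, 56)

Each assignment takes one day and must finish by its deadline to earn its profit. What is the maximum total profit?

283

Take jobs in profit order; each goes to the latest open slot no later than its deadline.
Profit order: A=78 B=75 I=69 F=61 J=56 G=45 D=43 C=28 H=27 E=24
Assign: A→slot 3, B→slot 4, I→slot 2, F→slot 1, J skipped, G skipped, D skipped, C skipped, H skipped, E skipped.
Slots: [1:F] [2:I] [3:A] [4:B]
Profit = 61 + 69 + 78 + 75 = 283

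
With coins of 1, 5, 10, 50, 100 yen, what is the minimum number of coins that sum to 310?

4

310 − 3×100→10 − 1×10→0
Total coins = 3 + 1 = 4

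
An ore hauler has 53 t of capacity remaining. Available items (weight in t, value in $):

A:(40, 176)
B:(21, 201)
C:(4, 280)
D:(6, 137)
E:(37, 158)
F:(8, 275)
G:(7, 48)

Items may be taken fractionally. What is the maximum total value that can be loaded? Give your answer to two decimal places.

Greedy by value/weight ratio, highest first.
Order: C (280/4=70.00) > F (275/8=34.38) > D (137/6=22.83) > B (201/21=9.57) > G (48/7=6.86) > A (176/40=4.40) > E (158/37=4.27)
Fill: take C (4 @ 280) → take F (8 @ 275) → take D (6 @ 137) → take B (21 @ 201) → take G (7 @ 48) → take 7/40 of A → 30.80; 53/53 used.
Total value = 971.80

971.80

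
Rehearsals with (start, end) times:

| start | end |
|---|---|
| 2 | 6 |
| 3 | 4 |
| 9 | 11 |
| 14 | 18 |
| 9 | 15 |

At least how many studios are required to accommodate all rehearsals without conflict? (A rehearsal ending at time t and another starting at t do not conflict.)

Count concurrent intervals with a sweep; the peak is the room count.
starts: [2, 3, 9, 9, 14]
ends:   [4, 6, 11, 15, 18]
s2→1 s3→2  — peak 2.

2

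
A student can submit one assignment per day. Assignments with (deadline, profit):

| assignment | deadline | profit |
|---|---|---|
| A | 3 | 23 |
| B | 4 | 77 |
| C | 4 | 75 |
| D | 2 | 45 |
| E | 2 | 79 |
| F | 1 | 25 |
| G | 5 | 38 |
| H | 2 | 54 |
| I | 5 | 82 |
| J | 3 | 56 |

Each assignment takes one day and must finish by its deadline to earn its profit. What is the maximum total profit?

Sort by profit descending; place each in the latest free slot ≤ its deadline.
Profit order: I=82 E=79 B=77 C=75 J=56 H=54 D=45 G=38 F=25 A=23
Assign: I→slot 5, E→slot 2, B→slot 4, C→slot 3, J→slot 1, H skipped, D skipped, G skipped, F skipped, A skipped.
Slots: [1:J] [2:E] [3:C] [4:B] [5:I]
Profit = 56 + 79 + 75 + 77 + 82 = 369

369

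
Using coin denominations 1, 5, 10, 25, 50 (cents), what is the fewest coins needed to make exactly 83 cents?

6

83 − 1×50→33 − 1×25→8 − 1×5→3 − 3×1→0
Total coins = 1 + 1 + 1 + 3 = 6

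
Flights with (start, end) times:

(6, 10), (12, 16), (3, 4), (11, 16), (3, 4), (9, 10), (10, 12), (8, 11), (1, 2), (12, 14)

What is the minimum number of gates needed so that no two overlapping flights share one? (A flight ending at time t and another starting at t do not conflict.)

3

starts: [1, 3, 3, 6, 8, 9, 10, 11, 12, 12]
ends:   [2, 4, 4, 10, 10, 11, 12, 14, 16, 16]
s1→1 e2→0 s3→1 s3→2 e4→1 e4→0 s6→1 s8→2 s9→3  — peak 3.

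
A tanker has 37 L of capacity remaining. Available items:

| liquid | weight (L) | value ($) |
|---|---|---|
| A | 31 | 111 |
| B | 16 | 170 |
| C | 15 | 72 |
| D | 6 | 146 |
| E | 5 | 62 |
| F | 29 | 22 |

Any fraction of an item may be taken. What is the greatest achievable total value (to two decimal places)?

Order: D (146/6=24.33) > E (62/5=12.40) > B (170/16=10.62) > C (72/15=4.80) > A (111/31=3.58) > F (22/29=0.76)
Fill: take D (6 @ 146) → take E (5 @ 62) → take B (16 @ 170) → take 10/15 of C → 48.00; 37/37 used.
Total value = 426.00

426.00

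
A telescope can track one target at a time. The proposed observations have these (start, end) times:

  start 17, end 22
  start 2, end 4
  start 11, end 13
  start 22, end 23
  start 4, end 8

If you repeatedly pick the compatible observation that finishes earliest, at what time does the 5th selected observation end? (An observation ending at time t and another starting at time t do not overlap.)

23

Sort by end time and greedily take each interval whose start is ≥ the last chosen end.
By end time: (2,4), (4,8), (11,13), (17,22), (22,23).
Pick (2,4); next start ≥ 4 → (4,8); next start ≥ 8 → (11,13); next start ≥ 13 → (17,22); next start ≥ 22 → (22,23).
Selected: (2,4) (4,8) (11,13) (17,22) (22,23)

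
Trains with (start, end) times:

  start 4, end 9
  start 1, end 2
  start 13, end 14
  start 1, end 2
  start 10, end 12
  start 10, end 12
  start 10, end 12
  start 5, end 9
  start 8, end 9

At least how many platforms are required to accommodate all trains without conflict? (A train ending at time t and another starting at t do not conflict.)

3

Count concurrent intervals with a sweep; the peak is the room count.
Events (time:±→running): 1:+→1 1:+→2 2:-→1 2:-→0 4:+→1 5:+→2 8:+→3 … peak 3.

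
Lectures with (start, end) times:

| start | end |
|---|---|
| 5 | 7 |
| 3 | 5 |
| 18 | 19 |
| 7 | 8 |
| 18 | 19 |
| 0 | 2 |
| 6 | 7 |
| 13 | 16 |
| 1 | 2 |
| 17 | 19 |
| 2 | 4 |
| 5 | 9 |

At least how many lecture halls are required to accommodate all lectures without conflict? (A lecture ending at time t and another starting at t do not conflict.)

Events (time:±→running): 0:+→1 1:+→2 2:-→1 2:-→0 2:+→1 3:+→2 4:-→1 5:-→0 5:+→1 5:+→2 6:+→3 … peak 3.

3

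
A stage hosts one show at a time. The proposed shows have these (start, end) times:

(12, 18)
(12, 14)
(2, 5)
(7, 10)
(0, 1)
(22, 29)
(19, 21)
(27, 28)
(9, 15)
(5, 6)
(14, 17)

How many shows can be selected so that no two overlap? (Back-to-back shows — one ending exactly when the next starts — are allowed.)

Sorted by end: (0,1)  (2,5)  (5,6)  (7,10)  (12,14)  (9,15)  (14,17)  (12,18)  (19,21)  (27,28)  (22,29)
take (0,1); take (2,5); take (5,6); take (7,10); take (12,14); skip (9,15); take (14,17); take (19,21); take (27,28).
Selected 8 shows.

8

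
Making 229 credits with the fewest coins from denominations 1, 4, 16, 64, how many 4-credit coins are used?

229 − 3×64→37 − 2×16→5 − 1×4→1 − 1×1→0
Count of 4: 1

1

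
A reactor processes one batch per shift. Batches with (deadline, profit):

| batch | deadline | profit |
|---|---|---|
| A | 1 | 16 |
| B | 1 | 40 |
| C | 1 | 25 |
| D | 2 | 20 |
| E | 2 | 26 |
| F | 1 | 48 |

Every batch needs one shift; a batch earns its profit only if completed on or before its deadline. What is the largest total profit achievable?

By profit: F(d1,48), B(d1,40), E(d2,26), C(d1,25), D(d2,20), A(d1,16)
F→slot 1; B skipped; E→slot 2; C skipped; D skipped; A skipped.
Profit = 48 + 26 = 74

74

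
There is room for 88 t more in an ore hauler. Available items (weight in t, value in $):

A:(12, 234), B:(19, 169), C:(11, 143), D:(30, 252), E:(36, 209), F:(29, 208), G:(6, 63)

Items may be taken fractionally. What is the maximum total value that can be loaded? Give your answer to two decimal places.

Sort by value per unit weight and fill in that order.
Ratios (sorted): A 19.50, C 13.00, G 10.50, B 8.89, D 8.40, F 7.17, E 5.81
take A (12 @ 234); take C (11 @ 143); take G (6 @ 63); take B (19 @ 169); take D (30 @ 252); take 10/29 of F → 71.72. Capacity used 88/88.
Total value = 932.72

932.72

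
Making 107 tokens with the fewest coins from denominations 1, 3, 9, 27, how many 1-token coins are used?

2

Use the largest denomination that fits, subtract, and repeat.
107 = 3×27 + 2×9 + 2×3 + 2×1
Count of 1: 2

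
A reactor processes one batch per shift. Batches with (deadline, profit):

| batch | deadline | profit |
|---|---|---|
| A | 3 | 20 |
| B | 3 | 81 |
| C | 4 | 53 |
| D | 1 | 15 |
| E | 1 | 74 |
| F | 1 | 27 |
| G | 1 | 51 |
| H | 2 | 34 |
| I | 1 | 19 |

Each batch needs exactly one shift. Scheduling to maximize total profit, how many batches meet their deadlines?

4

Take jobs in profit order; each goes to the latest open slot no later than its deadline.
By profit: B(d3,81), E(d1,74), C(d4,53), G(d1,51), H(d2,34), F(d1,27), A(d3,20), I(d1,19), D(d1,15)
B→slot 3; E→slot 1; C→slot 4; G skipped; H→slot 2; F skipped; A skipped; I skipped; D skipped.
4 of 9 scheduled.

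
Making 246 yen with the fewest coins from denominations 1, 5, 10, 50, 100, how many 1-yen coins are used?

Use the largest denomination that fits, subtract, and repeat.
246 = 2×100 + 4×10 + 1×5 + 1×1
Count of 1: 1

1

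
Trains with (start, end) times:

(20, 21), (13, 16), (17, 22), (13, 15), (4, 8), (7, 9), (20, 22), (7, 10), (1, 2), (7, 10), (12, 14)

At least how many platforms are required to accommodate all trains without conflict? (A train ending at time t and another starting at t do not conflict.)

4

Events (time:±→running): 1:+→1 2:-→0 4:+→1 7:+→2 7:+→3 7:+→4 … peak 4.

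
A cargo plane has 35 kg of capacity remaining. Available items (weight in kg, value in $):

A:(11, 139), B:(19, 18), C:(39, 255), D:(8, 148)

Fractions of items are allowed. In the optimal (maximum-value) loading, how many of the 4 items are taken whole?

Greedy by value/weight ratio, highest first.
Order: D (148/8=18.50) > A (139/11=12.64) > C (255/39=6.54) > B (18/19=0.95)
Fill: take D (8 @ 148) → take A (11 @ 139) → take 16/39 of C → 104.62; 35/35 used.
2 item(s) taken whole; one partial (take 16/39 of C).

2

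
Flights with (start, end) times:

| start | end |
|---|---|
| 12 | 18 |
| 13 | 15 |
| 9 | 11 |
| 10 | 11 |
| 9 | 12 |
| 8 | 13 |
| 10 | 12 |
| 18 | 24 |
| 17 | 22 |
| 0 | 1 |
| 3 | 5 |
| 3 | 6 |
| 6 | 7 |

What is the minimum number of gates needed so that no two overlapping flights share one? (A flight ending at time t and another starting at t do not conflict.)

The answer is the maximum number of intervals overlapping at any instant.
starts: [0, 3, 3, 6, 8, 9, 9, 10, 10, 12, 13, 17, 18]
ends:   [1, 5, 6, 7, 11, 11, 12, 12, 13, 15, 18, 22, 24]
s0→1 e1→0 s3→1 s3→2 e5→1 e6→0 s6→1 e7→0 s8→1 s9→2 s9→3 s10→4 s10→5  — peak 5.

5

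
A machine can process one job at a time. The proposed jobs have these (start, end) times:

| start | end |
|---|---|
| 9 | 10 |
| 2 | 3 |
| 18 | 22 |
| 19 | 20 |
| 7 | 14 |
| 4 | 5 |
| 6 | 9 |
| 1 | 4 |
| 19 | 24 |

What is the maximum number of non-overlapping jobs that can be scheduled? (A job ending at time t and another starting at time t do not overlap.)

Sort by end time and greedily take each interval whose start is ≥ the last chosen end.
By end time: (2,3), (1,4), (4,5), (6,9), (9,10), (7,14), (19,20), (18,22), (19,24).
Pick (2,3); next start ≥ 3 → (4,5); next start ≥ 5 → (6,9); next start ≥ 9 → (9,10); next start ≥ 10 → (19,20).
Selected 5 jobs.

5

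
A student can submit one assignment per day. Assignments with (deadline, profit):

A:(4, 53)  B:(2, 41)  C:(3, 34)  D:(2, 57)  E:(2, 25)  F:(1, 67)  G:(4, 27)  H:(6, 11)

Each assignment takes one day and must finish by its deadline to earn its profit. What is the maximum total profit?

222

Profit order: F=67 D=57 A=53 B=41 C=34 G=27 E=25 H=11
Assign: F→slot 1, D→slot 2, A→slot 4, B skipped, C→slot 3, G skipped, E skipped, H→slot 6.
Slots: [1:F] [2:D] [3:C] [4:A] [6:H]
Profit = 67 + 57 + 34 + 53 + 11 = 222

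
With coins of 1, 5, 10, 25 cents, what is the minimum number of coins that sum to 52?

4

Greedy: take as many of the largest coin as possible, then repeat with the remainder.
52 − 2×25→2 − 2×1→0
Total coins = 2 + 2 = 4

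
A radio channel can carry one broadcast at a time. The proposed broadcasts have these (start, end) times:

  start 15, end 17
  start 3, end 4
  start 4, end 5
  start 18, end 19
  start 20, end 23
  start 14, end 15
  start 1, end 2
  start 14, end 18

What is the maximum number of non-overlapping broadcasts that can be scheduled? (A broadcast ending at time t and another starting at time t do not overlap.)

7

Sort by end time and greedily take each interval whose start is ≥ the last chosen end.
Sorted by end: (1,2)  (3,4)  (4,5)  (14,15)  (15,17)  (14,18)  (18,19)  (20,23)
take (1,2); take (3,4); take (4,5); take (14,15); take (15,17); take (18,19); take (20,23).
Selected 7 broadcasts.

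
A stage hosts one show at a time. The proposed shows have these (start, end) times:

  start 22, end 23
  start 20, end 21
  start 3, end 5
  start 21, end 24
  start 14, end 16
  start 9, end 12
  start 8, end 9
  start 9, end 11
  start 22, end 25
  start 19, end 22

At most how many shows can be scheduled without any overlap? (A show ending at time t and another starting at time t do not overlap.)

6

Order by finish time; keep every interval that doesn't clash with the previous kept one.
By end time: (3,5), (8,9), (9,11), (9,12), (14,16), (20,21), (19,22), (22,23), (21,24), (22,25).
Pick (3,5); next start ≥ 5 → (8,9); next start ≥ 9 → (9,11); next start ≥ 11 → (14,16); next start ≥ 16 → (20,21); next start ≥ 21 → (22,23).
Selected 6 shows.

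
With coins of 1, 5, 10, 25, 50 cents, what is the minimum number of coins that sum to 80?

Use the largest denomination that fits, subtract, and repeat.
80 − 1×50→30 − 1×25→5 − 1×5→0
Total coins = 1 + 1 + 1 = 3

3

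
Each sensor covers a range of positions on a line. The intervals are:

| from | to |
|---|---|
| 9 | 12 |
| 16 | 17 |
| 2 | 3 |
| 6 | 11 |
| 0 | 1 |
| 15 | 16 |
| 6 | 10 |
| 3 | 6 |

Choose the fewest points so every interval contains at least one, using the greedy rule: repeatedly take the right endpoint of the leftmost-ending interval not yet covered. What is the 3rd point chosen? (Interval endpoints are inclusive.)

10

Sorted: [0,1] [2,3] [3,6] [6,10] [6,11] [9,12] [15,16] [16,17]
{[0,1]} hit by 1; {[2,3],[3,6]} hit by 3; {[6,10],[6,11],[9,12]} hit by 10; {[15,16],[16,17]} hit by 16.
Points: 1, 3, 10, 16 (4 total).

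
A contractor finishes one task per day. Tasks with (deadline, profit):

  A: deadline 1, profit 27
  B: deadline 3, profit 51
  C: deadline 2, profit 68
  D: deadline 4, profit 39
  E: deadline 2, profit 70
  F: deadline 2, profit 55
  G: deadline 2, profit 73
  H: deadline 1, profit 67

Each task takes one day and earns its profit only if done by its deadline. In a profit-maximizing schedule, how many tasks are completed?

4

Profit order: G=73 E=70 C=68 H=67 F=55 B=51 D=39 A=27
Assign: G→slot 2, E→slot 1, C skipped, H skipped, F skipped, B→slot 3, D→slot 4, A skipped.
Slots: [1:E] [2:G] [3:B] [4:D]
4 of 8 scheduled.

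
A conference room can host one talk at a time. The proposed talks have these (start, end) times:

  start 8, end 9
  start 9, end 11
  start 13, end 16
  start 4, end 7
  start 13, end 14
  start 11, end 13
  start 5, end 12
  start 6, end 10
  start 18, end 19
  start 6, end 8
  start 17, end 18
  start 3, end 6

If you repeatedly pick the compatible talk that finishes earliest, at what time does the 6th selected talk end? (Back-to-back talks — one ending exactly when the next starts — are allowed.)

Order by finish time; keep every interval that doesn't clash with the previous kept one.
By end time: (3,6), (4,7), (6,8), (8,9), (6,10), (9,11), (5,12), (11,13), (13,14), (13,16), (17,18), (18,19).
Pick (3,6); next start ≥ 6 → (6,8); next start ≥ 8 → (8,9); next start ≥ 9 → (9,11); next start ≥ 11 → (11,13); next start ≥ 13 → (13,14); next start ≥ 14 → (17,18); next start ≥ 18 → (18,19).
Selected: (3,6) (6,8) (8,9) (9,11) (11,13) (13,14) (17,18) (18,19)

14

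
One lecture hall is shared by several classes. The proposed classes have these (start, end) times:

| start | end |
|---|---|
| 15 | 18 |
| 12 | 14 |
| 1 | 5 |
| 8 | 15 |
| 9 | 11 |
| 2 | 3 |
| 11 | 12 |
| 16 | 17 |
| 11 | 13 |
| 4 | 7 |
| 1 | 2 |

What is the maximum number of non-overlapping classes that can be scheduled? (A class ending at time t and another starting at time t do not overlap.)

7

By end time: (1,2), (2,3), (1,5), (4,7), (9,11), (11,12), (11,13), (12,14), (8,15), (16,17), (15,18).
Pick (1,2); next start ≥ 2 → (2,3); next start ≥ 3 → (4,7); next start ≥ 7 → (9,11); next start ≥ 11 → (11,12); next start ≥ 12 → (12,14); next start ≥ 14 → (16,17).
Selected 7 classes.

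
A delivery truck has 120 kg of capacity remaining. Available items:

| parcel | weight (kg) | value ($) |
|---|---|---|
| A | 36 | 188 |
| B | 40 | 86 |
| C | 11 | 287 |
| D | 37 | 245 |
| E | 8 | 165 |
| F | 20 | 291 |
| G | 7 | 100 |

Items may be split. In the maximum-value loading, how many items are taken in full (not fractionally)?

6

Sort by value per unit weight and fill in that order.
Ratios (sorted): C 26.09, E 20.62, F 14.55, G 14.29, D 6.62, A 5.22, B 2.15
take C (11 @ 287); take E (8 @ 165); take F (20 @ 291); take G (7 @ 100); take D (37 @ 245); take A (36 @ 188); take 1/40 of B → 2.15. Capacity used 120/120.
6 item(s) taken whole; one partial (take 1/40 of B).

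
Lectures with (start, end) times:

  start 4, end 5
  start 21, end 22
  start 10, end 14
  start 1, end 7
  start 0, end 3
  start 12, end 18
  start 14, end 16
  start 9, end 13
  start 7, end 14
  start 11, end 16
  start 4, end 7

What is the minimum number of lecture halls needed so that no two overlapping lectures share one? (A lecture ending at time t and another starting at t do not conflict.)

Events (time:±→running): 0:+→1 1:+→2 3:-→1 4:+→2 4:+→3 5:-→2 7:-→1 7:-→0 7:+→1 9:+→2 10:+→3 11:+→4 12:+→5 … peak 5.

5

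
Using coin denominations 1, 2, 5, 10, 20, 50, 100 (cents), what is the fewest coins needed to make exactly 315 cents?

315 = 3×100 + 1×10 + 1×5
Total coins = 3 + 1 + 1 = 5

5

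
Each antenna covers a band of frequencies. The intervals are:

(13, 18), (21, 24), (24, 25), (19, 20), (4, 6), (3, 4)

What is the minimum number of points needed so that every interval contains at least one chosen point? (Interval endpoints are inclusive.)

By right end: [3,4]  [4,6]  [13,18]  [19,20]  [21,24]  [24,25]
[3,4] uncovered → point at 4; [13,18] uncovered → point at 18; [19,20] uncovered → point at 20; [21,24] uncovered → point at 24.
Points: 4, 18, 20, 24 (4 total).

4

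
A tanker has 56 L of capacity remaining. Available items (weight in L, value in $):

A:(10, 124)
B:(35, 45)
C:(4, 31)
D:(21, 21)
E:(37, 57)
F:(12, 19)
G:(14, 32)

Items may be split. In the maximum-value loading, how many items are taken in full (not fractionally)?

Sort by value per unit weight and fill in that order.
Ratios (sorted): A 12.40, C 7.75, G 2.29, F 1.58, E 1.54, B 1.29, D 1.00
take A (10 @ 124); take C (4 @ 31); take G (14 @ 32); take F (12 @ 19); take 16/37 of E → 24.65. Capacity used 56/56.
4 item(s) taken whole; one partial (take 16/37 of E).

4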